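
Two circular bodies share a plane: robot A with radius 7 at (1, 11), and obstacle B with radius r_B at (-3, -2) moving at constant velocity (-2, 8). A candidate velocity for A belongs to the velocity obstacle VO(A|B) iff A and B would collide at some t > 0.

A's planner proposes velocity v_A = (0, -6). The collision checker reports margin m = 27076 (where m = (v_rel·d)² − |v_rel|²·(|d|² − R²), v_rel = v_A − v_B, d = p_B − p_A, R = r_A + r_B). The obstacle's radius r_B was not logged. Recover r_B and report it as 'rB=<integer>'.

m = 27076
d = (-4, -13);  v_rel = (2, -14),  |v_rel|² = 200
v_rel×d = (2)·(-13) − (-14)·(-4) = -82
since m = R²·200 − (-82)²:  R² = (6724 + 27076) / 200 = 169
R = √169 = 13  ⇒  r_B = 13 − 7 = 6

rB=6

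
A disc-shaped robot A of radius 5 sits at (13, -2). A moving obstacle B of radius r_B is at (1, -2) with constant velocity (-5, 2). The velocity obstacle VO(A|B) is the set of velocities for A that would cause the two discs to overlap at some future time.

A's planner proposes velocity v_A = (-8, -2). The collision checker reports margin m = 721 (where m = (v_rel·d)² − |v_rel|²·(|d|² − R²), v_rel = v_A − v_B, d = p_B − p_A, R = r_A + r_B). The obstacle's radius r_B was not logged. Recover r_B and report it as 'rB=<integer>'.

m = 721
d = (-12, 0);  v_rel = (-3, -4),  |v_rel|² = 25
v_rel×d = (-3)·(0) − (-4)·(-12) = -48
since m = R²·25 − (-48)²:  R² = (2304 + 721) / 25 = 121
R = √121 = 11  ⇒  r_B = 11 − 5 = 6

rB=6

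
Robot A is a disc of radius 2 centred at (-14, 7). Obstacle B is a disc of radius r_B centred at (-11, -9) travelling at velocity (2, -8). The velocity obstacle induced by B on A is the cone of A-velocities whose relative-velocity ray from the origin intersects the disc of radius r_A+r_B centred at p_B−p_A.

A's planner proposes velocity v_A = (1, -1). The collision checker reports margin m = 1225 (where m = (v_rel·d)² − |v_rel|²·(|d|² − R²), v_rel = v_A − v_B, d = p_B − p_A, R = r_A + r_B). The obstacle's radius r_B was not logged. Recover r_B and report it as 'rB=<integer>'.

m = 1225
d = (3, -16);  v_rel = (-1, 7),  |v_rel|² = 50
v_rel×d = (-1)·(-16) − (7)·(3) = -5
since m = R²·50 − (-5)²:  R² = (25 + 1225) / 50 = 25
R = √25 = 5  ⇒  r_B = 5 − 2 = 3

rB=3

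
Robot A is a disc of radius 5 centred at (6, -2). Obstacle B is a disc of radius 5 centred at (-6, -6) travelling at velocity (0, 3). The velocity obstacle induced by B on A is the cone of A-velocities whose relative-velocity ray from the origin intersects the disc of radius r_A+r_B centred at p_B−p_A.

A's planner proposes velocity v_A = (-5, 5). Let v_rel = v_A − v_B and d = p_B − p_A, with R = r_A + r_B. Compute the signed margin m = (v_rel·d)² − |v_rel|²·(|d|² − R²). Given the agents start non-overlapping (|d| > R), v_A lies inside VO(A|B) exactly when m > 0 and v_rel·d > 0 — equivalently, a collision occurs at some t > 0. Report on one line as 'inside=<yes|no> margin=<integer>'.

d = (-12, -4),  |d|² = 160;  R = 5+5 = 10,  c = 160−10² = 60
v_rel = (-5, 2),  |v_rel|² = 29;  v_rel·d = (-5)·(-12) + (2)·(-4) = 52
29·t² − 104·t + 60 = 0  ⇒  m = 52² − 29·60 = 964
m = 964 > 0,  v_rel·d = 52 > 0  ⇒  inside

inside=yes margin=964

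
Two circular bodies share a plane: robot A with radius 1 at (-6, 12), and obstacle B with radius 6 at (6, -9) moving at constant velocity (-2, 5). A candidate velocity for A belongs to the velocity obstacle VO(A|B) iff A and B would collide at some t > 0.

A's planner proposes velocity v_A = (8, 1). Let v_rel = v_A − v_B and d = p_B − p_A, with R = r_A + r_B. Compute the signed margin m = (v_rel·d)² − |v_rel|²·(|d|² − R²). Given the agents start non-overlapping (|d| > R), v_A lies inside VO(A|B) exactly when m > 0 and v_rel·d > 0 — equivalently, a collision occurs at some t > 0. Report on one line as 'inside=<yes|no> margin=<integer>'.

d = (12, -21),  |d|² = 585;  R = 1+6 = 7,  c = 585−7² = 536
v_rel = (10, -4),  |v_rel|² = 116;  v_rel·d = (10)·(12) + (-4)·(-21) = 204
116·t² − 408·t + 536 = 0  ⇒  m = 204² − 116·536 = -20560
m = -20560 < 0,  v_rel·d = 204 > 0  ⇒  outside

inside=no margin=-20560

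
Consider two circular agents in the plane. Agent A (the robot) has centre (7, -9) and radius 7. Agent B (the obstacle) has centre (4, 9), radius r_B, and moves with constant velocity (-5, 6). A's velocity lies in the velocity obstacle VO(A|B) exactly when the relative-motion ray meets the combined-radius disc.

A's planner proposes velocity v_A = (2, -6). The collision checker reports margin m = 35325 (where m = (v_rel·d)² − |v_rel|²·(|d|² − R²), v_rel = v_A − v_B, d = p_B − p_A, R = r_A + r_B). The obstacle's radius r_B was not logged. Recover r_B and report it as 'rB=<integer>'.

m = 35325
d = (-3, 18);  v_rel = (7, -12),  |v_rel|² = 193
v_rel×d = (7)·(18) − (-12)·(-3) = 90
since m = R²·193 − 90²:  R² = (8100 + 35325) / 193 = 225
R = √225 = 15  ⇒  r_B = 15 − 7 = 8

rB=8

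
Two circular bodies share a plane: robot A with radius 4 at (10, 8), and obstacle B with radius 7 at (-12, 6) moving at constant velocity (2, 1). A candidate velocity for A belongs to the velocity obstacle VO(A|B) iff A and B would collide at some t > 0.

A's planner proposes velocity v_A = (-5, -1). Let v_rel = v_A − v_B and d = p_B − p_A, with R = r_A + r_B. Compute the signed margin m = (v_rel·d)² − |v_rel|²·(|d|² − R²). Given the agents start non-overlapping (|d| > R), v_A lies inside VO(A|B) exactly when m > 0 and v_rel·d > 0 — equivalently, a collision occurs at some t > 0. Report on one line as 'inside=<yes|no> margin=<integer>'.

d = (-22, -2),  |d|² = 488;  R = 4+7 = 11,  c = 488−11² = 367
v_rel = (-7, -2),  |v_rel|² = 53;  v_rel·d = (-7)·(-22) + (-2)·(-2) = 158
53·t² − 316·t + 367 = 0  ⇒  m = 158² − 53·367 = 5513
m = 5513 > 0,  v_rel·d = 158 > 0  ⇒  inside

inside=yes margin=5513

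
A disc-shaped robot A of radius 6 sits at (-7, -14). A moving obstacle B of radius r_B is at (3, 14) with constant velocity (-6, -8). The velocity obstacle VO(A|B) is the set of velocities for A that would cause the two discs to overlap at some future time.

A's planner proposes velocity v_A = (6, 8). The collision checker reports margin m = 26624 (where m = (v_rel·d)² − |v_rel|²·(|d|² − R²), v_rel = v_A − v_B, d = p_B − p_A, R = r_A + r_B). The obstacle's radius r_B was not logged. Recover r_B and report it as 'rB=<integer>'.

m = 26624
d = (10, 28);  v_rel = (12, 16),  |v_rel|² = 400
v_rel×d = (12)·(28) − (16)·(10) = 176
since m = R²·400 − 176²:  R² = (30976 + 26624) / 400 = 144
R = √144 = 12  ⇒  r_B = 12 − 6 = 6

rB=6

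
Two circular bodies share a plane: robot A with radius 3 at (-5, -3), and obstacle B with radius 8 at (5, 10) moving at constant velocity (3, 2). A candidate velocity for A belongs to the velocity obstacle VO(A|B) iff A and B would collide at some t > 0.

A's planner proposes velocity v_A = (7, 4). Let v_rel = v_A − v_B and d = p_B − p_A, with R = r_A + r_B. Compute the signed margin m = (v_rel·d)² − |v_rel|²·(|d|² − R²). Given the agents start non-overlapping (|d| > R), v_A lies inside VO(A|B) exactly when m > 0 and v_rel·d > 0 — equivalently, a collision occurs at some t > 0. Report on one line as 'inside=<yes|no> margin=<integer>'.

d = (10, 13),  |d|² = 269;  R = 3+8 = 11,  c = 269−11² = 148
v_rel = (4, 2),  |v_rel|² = 20;  v_rel·d = (4)·(10) + (2)·(13) = 66
20·t² − 132·t + 148 = 0  ⇒  m = 66² − 20·148 = 1396
m = 1396 > 0,  v_rel·d = 66 > 0  ⇒  inside

inside=yes margin=1396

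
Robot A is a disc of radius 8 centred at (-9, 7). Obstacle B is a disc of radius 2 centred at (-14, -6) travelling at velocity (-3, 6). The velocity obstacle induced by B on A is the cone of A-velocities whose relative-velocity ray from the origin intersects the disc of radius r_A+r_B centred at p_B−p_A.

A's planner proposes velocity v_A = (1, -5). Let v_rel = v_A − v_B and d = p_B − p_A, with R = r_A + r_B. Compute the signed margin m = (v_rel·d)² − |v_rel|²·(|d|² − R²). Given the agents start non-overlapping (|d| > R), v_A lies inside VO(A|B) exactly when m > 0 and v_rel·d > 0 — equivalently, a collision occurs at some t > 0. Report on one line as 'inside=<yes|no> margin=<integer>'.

d = (-5, -13),  |d|² = 194;  R = 8+2 = 10,  c = 194−10² = 94
v_rel = (4, -11),  |v_rel|² = 137;  v_rel·d = (4)·(-5) + (-11)·(-13) = 123
137·t² − 246·t + 94 = 0  ⇒  m = 123² − 137·94 = 2251
m = 2251 > 0,  v_rel·d = 123 > 0  ⇒  inside

inside=yes margin=2251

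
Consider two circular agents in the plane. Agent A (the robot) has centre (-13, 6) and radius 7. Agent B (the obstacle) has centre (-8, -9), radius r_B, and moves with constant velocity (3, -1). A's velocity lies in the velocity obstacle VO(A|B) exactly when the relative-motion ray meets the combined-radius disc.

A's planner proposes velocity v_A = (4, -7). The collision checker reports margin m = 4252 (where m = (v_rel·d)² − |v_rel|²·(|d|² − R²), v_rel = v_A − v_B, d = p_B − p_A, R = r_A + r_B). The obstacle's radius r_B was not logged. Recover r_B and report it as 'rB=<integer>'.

m = 4252
d = (5, -15);  v_rel = (1, -6),  |v_rel|² = 37
v_rel×d = (1)·(-15) − (-6)·(5) = 15
since m = R²·37 − 15²:  R² = (225 + 4252) / 37 = 121
R = √121 = 11  ⇒  r_B = 11 − 7 = 4

rB=4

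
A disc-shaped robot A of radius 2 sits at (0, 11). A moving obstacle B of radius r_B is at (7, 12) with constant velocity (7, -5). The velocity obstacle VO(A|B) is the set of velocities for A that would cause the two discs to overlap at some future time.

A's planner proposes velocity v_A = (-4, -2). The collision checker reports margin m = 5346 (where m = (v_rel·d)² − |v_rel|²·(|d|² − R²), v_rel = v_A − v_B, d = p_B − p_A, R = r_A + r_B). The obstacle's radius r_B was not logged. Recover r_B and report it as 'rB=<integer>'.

m = 5346
d = (7, 1);  v_rel = (-11, 3),  |v_rel|² = 130
v_rel×d = (-11)·(1) − (3)·(7) = -32
since m = R²·130 − (-32)²:  R² = (1024 + 5346) / 130 = 49
R = √49 = 7  ⇒  r_B = 7 − 2 = 5

rB=5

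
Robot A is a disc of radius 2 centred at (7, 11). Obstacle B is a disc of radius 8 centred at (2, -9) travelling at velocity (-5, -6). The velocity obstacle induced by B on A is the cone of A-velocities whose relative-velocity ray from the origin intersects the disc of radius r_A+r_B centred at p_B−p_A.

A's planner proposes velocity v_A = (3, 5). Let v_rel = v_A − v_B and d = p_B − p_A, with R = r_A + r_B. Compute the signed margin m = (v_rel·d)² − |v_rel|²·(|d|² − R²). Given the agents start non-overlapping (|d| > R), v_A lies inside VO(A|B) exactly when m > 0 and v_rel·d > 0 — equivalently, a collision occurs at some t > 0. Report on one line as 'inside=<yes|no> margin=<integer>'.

d = (-5, -20),  |d|² = 425;  R = 2+8 = 10,  c = 425−10² = 325
v_rel = (8, 11),  |v_rel|² = 185;  v_rel·d = (8)·(-5) + (11)·(-20) = -260
185·t² + 520·t + 325 = 0  ⇒  m = (-260)² − 185·325 = 7475
m = 7475 > 0,  v_rel·d = -260 < 0  ⇒  outside

inside=no margin=7475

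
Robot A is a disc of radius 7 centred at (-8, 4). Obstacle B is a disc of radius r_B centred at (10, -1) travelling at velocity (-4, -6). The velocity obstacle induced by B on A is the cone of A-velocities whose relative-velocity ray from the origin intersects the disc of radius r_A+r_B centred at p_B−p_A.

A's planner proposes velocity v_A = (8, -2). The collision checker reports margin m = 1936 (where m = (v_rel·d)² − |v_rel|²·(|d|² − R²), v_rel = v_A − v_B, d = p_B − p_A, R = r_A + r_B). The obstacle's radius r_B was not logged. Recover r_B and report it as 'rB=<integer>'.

m = 1936
d = (18, -5);  v_rel = (12, 4),  |v_rel|² = 160
v_rel×d = (12)·(-5) − (4)·(18) = -132
since m = R²·160 − (-132)²:  R² = (17424 + 1936) / 160 = 121
R = √121 = 11  ⇒  r_B = 11 − 7 = 4

rB=4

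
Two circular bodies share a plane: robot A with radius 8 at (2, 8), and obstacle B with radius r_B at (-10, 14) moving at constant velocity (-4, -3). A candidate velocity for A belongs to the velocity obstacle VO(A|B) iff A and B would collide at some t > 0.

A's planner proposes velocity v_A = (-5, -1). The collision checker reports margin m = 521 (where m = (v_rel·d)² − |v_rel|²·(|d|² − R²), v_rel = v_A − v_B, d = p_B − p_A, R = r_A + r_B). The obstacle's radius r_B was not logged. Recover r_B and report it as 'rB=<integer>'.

m = 521
d = (-12, 6);  v_rel = (-1, 2),  |v_rel|² = 5
v_rel×d = (-1)·(6) − (2)·(-12) = 18
since m = R²·5 − 18²:  R² = (324 + 521) / 5 = 169
R = √169 = 13  ⇒  r_B = 13 − 8 = 5

rB=5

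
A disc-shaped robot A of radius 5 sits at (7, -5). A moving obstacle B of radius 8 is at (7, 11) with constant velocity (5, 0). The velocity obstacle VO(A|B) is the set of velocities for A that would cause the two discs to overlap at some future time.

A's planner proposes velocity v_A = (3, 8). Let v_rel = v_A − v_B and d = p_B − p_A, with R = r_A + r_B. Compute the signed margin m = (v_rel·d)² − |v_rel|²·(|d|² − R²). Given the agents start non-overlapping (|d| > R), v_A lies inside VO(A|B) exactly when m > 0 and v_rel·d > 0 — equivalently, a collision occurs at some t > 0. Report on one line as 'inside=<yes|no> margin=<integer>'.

d = (0, 16),  |d|² = 256;  R = 5+8 = 13,  c = 256−13² = 87
v_rel = (-2, 8),  |v_rel|² = 68;  v_rel·d = (-2)·(0) + (8)·(16) = 128
68·t² − 256·t + 87 = 0  ⇒  m = 128² − 68·87 = 10468
m = 10468 > 0,  v_rel·d = 128 > 0  ⇒  inside

inside=yes margin=10468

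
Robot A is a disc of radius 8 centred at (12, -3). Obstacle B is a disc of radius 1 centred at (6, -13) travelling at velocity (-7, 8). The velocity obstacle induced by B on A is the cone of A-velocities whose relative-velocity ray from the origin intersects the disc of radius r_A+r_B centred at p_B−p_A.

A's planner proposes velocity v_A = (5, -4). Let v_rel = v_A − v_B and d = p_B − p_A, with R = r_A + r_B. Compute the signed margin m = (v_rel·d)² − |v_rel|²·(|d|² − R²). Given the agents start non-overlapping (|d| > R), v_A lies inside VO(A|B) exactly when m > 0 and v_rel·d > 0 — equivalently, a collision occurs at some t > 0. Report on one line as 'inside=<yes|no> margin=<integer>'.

d = (-6, -10),  |d|² = 136;  R = 8+1 = 9,  c = 136−9² = 55
v_rel = (12, -12),  |v_rel|² = 288;  v_rel·d = (12)·(-6) + (-12)·(-10) = 48
288·t² − 96·t + 55 = 0  ⇒  m = 48² − 288·55 = -13536
m = -13536 < 0,  v_rel·d = 48 > 0  ⇒  outside

inside=no margin=-13536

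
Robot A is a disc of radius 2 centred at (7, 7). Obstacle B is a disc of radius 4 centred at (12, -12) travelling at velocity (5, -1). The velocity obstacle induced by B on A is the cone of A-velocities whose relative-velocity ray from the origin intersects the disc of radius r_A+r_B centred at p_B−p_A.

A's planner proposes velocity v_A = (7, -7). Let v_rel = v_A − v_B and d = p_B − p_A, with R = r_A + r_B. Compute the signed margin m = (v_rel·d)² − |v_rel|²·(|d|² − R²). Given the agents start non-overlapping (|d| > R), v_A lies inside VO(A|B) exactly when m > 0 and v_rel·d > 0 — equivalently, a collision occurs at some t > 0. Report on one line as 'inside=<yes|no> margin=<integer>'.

d = (5, -19),  |d|² = 386;  R = 2+4 = 6,  c = 386−6² = 350
v_rel = (2, -6),  |v_rel|² = 40;  v_rel·d = (2)·(5) + (-6)·(-19) = 124
40·t² − 248·t + 350 = 0  ⇒  m = 124² − 40·350 = 1376
m = 1376 > 0,  v_rel·d = 124 > 0  ⇒  inside

inside=yes margin=1376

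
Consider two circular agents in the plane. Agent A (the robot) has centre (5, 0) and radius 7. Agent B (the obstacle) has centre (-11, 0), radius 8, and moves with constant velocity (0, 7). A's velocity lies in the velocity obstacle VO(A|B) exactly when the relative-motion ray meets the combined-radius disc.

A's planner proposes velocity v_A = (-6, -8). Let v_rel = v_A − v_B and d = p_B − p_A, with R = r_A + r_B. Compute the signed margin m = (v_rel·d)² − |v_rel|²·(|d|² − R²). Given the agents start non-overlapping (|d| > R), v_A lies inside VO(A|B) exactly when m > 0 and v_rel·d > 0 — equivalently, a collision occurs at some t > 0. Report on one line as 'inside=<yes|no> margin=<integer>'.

d = (-16, 0),  |d|² = 256;  R = 7+8 = 15,  c = 256−15² = 31
v_rel = (-6, -15),  |v_rel|² = 261;  v_rel·d = (-6)·(-16) + (-15)·(0) = 96
261·t² − 192·t + 31 = 0  ⇒  m = 96² − 261·31 = 1125
m = 1125 > 0,  v_rel·d = 96 > 0  ⇒  inside

inside=yes margin=1125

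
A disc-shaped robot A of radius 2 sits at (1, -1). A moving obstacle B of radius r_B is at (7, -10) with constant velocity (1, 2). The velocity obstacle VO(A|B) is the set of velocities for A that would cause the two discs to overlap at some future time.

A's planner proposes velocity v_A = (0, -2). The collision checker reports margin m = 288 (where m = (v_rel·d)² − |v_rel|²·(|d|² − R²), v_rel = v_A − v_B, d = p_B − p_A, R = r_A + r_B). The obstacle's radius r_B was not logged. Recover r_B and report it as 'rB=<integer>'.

m = 288
d = (6, -9);  v_rel = (-1, -4),  |v_rel|² = 17
v_rel×d = (-1)·(-9) − (-4)·(6) = 33
since m = R²·17 − 33²:  R² = (1089 + 288) / 17 = 81
R = √81 = 9  ⇒  r_B = 9 − 2 = 7

rB=7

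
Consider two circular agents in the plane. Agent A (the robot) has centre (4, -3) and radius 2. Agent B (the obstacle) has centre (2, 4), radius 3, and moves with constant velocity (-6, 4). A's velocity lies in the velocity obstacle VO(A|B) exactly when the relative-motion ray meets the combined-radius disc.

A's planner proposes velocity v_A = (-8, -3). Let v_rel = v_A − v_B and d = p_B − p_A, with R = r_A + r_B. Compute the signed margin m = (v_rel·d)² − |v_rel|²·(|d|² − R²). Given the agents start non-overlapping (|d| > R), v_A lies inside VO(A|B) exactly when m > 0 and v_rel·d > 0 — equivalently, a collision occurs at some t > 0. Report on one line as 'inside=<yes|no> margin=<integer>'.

d = (-2, 7),  |d|² = 53;  R = 2+3 = 5,  c = 53−5² = 28
v_rel = (-2, -7),  |v_rel|² = 53;  v_rel·d = (-2)·(-2) + (-7)·(7) = -45
53·t² + 90·t + 28 = 0  ⇒  m = (-45)² − 53·28 = 541
m = 541 > 0,  v_rel·d = -45 < 0  ⇒  outside

inside=no margin=541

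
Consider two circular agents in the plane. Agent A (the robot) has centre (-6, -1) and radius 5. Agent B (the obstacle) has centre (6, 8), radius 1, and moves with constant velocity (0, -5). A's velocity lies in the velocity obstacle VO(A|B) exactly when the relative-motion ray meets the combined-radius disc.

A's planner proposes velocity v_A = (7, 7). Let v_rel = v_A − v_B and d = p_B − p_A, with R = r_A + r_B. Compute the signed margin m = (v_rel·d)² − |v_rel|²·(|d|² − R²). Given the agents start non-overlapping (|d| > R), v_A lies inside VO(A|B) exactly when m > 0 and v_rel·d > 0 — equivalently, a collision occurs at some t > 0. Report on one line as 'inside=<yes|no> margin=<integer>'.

d = (12, 9),  |d|² = 225;  R = 5+1 = 6,  c = 225−6² = 189
v_rel = (7, 12),  |v_rel|² = 193;  v_rel·d = (7)·(12) + (12)·(9) = 192
193·t² − 384·t + 189 = 0  ⇒  m = 192² − 193·189 = 387
m = 387 > 0,  v_rel·d = 192 > 0  ⇒  inside

inside=yes margin=387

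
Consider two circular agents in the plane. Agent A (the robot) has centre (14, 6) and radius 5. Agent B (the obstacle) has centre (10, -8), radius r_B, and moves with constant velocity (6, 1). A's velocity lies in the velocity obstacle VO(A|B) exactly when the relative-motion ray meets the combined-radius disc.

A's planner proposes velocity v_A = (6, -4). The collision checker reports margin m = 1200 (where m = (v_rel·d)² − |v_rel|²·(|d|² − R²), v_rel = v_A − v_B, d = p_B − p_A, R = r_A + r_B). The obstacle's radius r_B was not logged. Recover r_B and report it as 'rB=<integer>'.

m = 1200
d = (-4, -14);  v_rel = (0, -5),  |v_rel|² = 25
v_rel×d = (0)·(-14) − (-5)·(-4) = -20
since m = R²·25 − (-20)²:  R² = (400 + 1200) / 25 = 64
R = √64 = 8  ⇒  r_B = 8 − 5 = 3

rB=3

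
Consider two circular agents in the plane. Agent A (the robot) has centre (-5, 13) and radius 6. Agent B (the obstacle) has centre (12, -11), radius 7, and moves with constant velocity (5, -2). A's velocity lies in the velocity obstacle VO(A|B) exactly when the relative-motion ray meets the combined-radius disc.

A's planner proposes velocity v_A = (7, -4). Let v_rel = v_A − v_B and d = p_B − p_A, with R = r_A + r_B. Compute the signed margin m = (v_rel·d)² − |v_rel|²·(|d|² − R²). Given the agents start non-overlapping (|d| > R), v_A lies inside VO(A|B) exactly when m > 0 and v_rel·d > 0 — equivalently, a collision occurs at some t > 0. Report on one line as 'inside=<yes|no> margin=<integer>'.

d = (17, -24),  |d|² = 865;  R = 6+7 = 13,  c = 865−13² = 696
v_rel = (2, -2),  |v_rel|² = 8;  v_rel·d = (2)·(17) + (-2)·(-24) = 82
8·t² − 164·t + 696 = 0  ⇒  m = 82² − 8·696 = 1156
m = 1156 > 0,  v_rel·d = 82 > 0  ⇒  inside

inside=yes margin=1156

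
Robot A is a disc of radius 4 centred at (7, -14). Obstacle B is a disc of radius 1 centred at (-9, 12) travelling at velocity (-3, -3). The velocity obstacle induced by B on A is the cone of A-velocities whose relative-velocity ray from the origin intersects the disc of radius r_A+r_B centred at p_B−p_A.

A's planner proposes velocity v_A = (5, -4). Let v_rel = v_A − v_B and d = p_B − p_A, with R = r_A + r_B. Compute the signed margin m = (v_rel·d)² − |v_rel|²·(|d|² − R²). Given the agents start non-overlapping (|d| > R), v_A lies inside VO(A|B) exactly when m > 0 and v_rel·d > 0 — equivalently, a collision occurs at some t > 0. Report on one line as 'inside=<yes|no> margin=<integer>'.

d = (-16, 26),  |d|² = 932;  R = 4+1 = 5,  c = 932−5² = 907
v_rel = (8, -1),  |v_rel|² = 65;  v_rel·d = (8)·(-16) + (-1)·(26) = -154
65·t² + 308·t + 907 = 0  ⇒  m = (-154)² − 65·907 = -35239
m = -35239 < 0,  v_rel·d = -154 < 0  ⇒  outside

inside=no margin=-35239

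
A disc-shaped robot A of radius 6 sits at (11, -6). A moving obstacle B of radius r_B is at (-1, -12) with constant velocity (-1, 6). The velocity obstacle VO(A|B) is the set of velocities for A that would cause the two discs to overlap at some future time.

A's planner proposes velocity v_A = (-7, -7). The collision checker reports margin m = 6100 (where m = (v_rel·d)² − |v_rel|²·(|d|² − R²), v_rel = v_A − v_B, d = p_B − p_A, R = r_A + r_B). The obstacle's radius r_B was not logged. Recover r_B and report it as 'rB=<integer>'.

m = 6100
d = (-12, -6);  v_rel = (-6, -13),  |v_rel|² = 205
v_rel×d = (-6)·(-6) − (-13)·(-12) = -120
since m = R²·205 − (-120)²:  R² = (14400 + 6100) / 205 = 100
R = √100 = 10  ⇒  r_B = 10 − 6 = 4

rB=4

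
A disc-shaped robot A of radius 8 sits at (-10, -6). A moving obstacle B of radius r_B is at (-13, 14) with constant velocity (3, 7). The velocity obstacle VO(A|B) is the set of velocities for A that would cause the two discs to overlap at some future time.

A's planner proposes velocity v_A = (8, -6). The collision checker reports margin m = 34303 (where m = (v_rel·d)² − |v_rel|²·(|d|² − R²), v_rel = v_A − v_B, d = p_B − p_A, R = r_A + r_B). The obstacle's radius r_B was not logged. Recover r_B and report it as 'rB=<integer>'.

m = 34303
d = (-3, 20);  v_rel = (5, -13),  |v_rel|² = 194
v_rel×d = (5)·(20) − (-13)·(-3) = 61
since m = R²·194 − 61²:  R² = (3721 + 34303) / 194 = 196
R = √196 = 14  ⇒  r_B = 14 − 8 = 6

rB=6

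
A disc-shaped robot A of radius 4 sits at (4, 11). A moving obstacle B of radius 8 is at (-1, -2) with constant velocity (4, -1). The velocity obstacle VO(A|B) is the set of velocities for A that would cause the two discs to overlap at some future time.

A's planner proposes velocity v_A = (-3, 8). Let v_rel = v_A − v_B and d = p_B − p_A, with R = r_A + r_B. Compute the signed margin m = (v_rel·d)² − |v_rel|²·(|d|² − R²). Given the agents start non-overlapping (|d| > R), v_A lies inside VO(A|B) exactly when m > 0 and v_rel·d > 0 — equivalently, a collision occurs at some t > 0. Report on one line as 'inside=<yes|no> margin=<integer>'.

d = (-5, -13),  |d|² = 194;  R = 4+8 = 12,  c = 194−12² = 50
v_rel = (-7, 9),  |v_rel|² = 130;  v_rel·d = (-7)·(-5) + (9)·(-13) = -82
130·t² + 164·t + 50 = 0  ⇒  m = (-82)² − 130·50 = 224
m = 224 > 0,  v_rel·d = -82 < 0  ⇒  outside

inside=no margin=224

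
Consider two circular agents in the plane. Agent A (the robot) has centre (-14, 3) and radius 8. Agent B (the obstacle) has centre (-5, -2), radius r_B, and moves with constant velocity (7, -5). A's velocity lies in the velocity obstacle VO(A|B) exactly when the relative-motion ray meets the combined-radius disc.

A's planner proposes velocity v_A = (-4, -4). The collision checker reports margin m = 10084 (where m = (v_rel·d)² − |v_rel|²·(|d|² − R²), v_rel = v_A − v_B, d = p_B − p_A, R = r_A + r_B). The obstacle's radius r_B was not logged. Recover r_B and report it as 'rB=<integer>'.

m = 10084
d = (9, -5);  v_rel = (-11, 1),  |v_rel|² = 122
v_rel×d = (-11)·(-5) − (1)·(9) = 46
since m = R²·122 − 46²:  R² = (2116 + 10084) / 122 = 100
R = √100 = 10  ⇒  r_B = 10 − 8 = 2

rB=2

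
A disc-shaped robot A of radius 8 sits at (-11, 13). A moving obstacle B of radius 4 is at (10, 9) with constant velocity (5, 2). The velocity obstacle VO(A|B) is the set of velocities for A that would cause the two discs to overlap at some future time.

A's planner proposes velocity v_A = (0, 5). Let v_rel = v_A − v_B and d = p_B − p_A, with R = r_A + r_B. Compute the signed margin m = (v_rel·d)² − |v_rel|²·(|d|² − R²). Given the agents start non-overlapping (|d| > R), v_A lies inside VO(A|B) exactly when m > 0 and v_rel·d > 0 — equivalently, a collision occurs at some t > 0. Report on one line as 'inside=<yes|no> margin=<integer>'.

d = (21, -4),  |d|² = 457;  R = 8+4 = 12,  c = 457−12² = 313
v_rel = (-5, 3),  |v_rel|² = 34;  v_rel·d = (-5)·(21) + (3)·(-4) = -117
34·t² + 234·t + 313 = 0  ⇒  m = (-117)² − 34·313 = 3047
m = 3047 > 0,  v_rel·d = -117 < 0  ⇒  outside

inside=no margin=3047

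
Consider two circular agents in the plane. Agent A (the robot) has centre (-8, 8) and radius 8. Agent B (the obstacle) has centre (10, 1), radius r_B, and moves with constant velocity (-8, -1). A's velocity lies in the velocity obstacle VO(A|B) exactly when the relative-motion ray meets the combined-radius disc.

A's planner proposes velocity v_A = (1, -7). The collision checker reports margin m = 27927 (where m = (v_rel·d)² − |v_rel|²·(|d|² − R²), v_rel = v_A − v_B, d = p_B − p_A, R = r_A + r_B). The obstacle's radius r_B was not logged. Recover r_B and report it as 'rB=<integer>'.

m = 27927
d = (18, -7);  v_rel = (9, -6),  |v_rel|² = 117
v_rel×d = (9)·(-7) − (-6)·(18) = 45
since m = R²·117 − 45²:  R² = (2025 + 27927) / 117 = 256
R = √256 = 16  ⇒  r_B = 16 − 8 = 8

rB=8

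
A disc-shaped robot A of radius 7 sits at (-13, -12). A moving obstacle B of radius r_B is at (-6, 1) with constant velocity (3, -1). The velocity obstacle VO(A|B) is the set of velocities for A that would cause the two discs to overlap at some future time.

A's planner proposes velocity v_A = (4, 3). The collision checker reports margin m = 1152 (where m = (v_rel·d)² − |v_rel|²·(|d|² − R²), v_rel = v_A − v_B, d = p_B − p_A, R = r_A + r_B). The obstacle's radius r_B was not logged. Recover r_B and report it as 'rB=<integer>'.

m = 1152
d = (7, 13);  v_rel = (1, 4),  |v_rel|² = 17
v_rel×d = (1)·(13) − (4)·(7) = -15
since m = R²·17 − (-15)²:  R² = (225 + 1152) / 17 = 81
R = √81 = 9  ⇒  r_B = 9 − 7 = 2

rB=2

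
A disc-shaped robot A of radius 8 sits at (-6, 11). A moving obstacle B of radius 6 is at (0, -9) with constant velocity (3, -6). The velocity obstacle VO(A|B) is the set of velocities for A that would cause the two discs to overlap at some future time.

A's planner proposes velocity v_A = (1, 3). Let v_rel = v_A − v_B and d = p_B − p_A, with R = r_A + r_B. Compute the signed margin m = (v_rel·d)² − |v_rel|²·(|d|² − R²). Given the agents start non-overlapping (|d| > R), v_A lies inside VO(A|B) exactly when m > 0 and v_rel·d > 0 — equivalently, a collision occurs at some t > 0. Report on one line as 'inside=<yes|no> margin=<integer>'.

d = (6, -20),  |d|² = 436;  R = 8+6 = 14,  c = 436−14² = 240
v_rel = (-2, 9),  |v_rel|² = 85;  v_rel·d = (-2)·(6) + (9)·(-20) = -192
85·t² + 384·t + 240 = 0  ⇒  m = (-192)² − 85·240 = 16464
m = 16464 > 0,  v_rel·d = -192 < 0  ⇒  outside

inside=no margin=16464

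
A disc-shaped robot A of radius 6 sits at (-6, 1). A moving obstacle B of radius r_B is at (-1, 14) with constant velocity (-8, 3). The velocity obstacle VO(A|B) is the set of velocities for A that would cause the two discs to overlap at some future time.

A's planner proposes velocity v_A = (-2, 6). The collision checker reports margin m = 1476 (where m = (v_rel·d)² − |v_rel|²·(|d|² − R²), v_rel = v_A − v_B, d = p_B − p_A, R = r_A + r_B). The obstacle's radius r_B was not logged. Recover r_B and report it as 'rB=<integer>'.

m = 1476
d = (5, 13);  v_rel = (6, 3),  |v_rel|² = 45
v_rel×d = (6)·(13) − (3)·(5) = 63
since m = R²·45 − 63²:  R² = (3969 + 1476) / 45 = 121
R = √121 = 11  ⇒  r_B = 11 − 6 = 5

rB=5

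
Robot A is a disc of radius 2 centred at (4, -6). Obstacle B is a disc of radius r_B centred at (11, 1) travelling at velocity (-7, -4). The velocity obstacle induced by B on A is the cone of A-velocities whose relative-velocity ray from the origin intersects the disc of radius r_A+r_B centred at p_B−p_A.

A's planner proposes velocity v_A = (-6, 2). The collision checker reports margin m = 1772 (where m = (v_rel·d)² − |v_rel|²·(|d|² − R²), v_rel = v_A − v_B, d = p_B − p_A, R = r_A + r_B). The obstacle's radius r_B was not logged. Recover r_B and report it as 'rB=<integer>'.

m = 1772
d = (7, 7);  v_rel = (1, 6),  |v_rel|² = 37
v_rel×d = (1)·(7) − (6)·(7) = -35
since m = R²·37 − (-35)²:  R² = (1225 + 1772) / 37 = 81
R = √81 = 9  ⇒  r_B = 9 − 2 = 7

rB=7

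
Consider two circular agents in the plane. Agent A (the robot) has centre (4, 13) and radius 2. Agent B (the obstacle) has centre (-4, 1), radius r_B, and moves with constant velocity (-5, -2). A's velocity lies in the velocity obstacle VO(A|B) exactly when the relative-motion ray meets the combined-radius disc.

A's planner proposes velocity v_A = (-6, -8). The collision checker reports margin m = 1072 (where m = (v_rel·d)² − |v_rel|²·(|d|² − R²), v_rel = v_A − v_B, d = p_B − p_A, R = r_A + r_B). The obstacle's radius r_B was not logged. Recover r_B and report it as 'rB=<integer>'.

m = 1072
d = (-8, -12);  v_rel = (-1, -6),  |v_rel|² = 37
v_rel×d = (-1)·(-12) − (-6)·(-8) = -36
since m = R²·37 − (-36)²:  R² = (1296 + 1072) / 37 = 64
R = √64 = 8  ⇒  r_B = 8 − 2 = 6

rB=6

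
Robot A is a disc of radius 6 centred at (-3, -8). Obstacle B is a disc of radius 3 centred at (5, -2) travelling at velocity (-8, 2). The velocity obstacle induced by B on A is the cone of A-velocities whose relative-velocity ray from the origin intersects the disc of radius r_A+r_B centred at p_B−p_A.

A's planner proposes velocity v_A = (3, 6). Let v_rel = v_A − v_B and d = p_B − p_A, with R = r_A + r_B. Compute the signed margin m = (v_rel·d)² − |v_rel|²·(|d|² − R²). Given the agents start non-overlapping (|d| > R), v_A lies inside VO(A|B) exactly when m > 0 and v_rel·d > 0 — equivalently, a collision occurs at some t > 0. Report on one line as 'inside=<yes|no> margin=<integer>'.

d = (8, 6),  |d|² = 100;  R = 6+3 = 9,  c = 100−9² = 19
v_rel = (11, 4),  |v_rel|² = 137;  v_rel·d = (11)·(8) + (4)·(6) = 112
137·t² − 224·t + 19 = 0  ⇒  m = 112² − 137·19 = 9941
m = 9941 > 0,  v_rel·d = 112 > 0  ⇒  inside

inside=yes margin=9941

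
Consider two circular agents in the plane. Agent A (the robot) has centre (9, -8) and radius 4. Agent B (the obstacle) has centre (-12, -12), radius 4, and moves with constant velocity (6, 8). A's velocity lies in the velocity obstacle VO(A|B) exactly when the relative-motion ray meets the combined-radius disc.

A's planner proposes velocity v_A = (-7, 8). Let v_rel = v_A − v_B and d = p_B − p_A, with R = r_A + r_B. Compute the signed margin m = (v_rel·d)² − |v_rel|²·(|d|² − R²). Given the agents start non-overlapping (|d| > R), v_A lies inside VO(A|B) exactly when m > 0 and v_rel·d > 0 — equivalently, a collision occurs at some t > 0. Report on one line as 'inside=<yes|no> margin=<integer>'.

d = (-21, -4),  |d|² = 457;  R = 4+4 = 8,  c = 457−8² = 393
v_rel = (-13, 0),  |v_rel|² = 169;  v_rel·d = (-13)·(-21) + (0)·(-4) = 273
169·t² − 546·t + 393 = 0  ⇒  m = 273² − 169·393 = 8112
m = 8112 > 0,  v_rel·d = 273 > 0  ⇒  inside

inside=yes margin=8112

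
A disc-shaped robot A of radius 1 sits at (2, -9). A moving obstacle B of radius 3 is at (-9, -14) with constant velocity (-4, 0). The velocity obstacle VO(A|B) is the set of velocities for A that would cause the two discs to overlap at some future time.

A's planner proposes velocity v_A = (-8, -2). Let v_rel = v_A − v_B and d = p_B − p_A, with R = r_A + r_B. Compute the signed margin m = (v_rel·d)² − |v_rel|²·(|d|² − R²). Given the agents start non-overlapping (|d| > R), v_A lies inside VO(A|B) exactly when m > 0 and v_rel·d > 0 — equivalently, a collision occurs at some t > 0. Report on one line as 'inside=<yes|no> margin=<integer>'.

d = (-11, -5),  |d|² = 146;  R = 1+3 = 4,  c = 146−4² = 130
v_rel = (-4, -2),  |v_rel|² = 20;  v_rel·d = (-4)·(-11) + (-2)·(-5) = 54
20·t² − 108·t + 130 = 0  ⇒  m = 54² − 20·130 = 316
m = 316 > 0,  v_rel·d = 54 > 0  ⇒  inside

inside=yes margin=316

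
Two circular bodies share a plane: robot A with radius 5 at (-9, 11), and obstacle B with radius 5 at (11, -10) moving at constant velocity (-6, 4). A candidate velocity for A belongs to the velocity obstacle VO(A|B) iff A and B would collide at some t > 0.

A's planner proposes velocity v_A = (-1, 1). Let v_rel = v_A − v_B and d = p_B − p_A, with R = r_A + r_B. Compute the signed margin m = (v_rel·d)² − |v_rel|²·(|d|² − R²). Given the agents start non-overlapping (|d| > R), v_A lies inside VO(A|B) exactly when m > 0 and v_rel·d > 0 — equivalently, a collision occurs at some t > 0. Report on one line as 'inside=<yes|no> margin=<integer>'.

d = (20, -21),  |d|² = 841;  R = 5+5 = 10,  c = 841−10² = 741
v_rel = (5, -3),  |v_rel|² = 34;  v_rel·d = (5)·(20) + (-3)·(-21) = 163
34·t² − 326·t + 741 = 0  ⇒  m = 163² − 34·741 = 1375
m = 1375 > 0,  v_rel·d = 163 > 0  ⇒  inside

inside=yes margin=1375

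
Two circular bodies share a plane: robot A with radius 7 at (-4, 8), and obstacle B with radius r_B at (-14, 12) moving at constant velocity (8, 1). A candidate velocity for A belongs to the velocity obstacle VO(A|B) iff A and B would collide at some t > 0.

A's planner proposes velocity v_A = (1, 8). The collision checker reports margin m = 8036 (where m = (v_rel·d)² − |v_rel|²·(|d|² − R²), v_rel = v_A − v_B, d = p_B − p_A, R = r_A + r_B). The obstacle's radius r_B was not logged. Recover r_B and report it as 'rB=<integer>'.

m = 8036
d = (-10, 4);  v_rel = (-7, 7),  |v_rel|² = 98
v_rel×d = (-7)·(4) − (7)·(-10) = 42
since m = R²·98 − 42²:  R² = (1764 + 8036) / 98 = 100
R = √100 = 10  ⇒  r_B = 10 − 7 = 3

rB=3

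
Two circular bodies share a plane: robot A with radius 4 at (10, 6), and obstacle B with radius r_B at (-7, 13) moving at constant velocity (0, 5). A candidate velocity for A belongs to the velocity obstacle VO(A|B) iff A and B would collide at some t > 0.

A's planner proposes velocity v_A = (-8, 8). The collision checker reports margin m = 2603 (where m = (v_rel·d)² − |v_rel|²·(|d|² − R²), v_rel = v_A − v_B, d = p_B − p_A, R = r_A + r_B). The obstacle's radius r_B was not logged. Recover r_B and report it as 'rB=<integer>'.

m = 2603
d = (-17, 7);  v_rel = (-8, 3),  |v_rel|² = 73
v_rel×d = (-8)·(7) − (3)·(-17) = -5
since m = R²·73 − (-5)²:  R² = (25 + 2603) / 73 = 36
R = √36 = 6  ⇒  r_B = 6 − 4 = 2

rB=2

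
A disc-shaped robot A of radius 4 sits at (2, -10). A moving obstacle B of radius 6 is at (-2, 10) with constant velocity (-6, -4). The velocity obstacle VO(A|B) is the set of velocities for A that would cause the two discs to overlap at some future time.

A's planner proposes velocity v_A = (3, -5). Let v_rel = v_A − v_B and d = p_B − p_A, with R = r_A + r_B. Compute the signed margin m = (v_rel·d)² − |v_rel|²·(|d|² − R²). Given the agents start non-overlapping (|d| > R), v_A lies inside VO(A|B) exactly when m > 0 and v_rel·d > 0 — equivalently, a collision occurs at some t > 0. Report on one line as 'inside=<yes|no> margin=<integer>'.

d = (-4, 20),  |d|² = 416;  R = 4+6 = 10,  c = 416−10² = 316
v_rel = (9, -1),  |v_rel|² = 82;  v_rel·d = (9)·(-4) + (-1)·(20) = -56
82·t² + 112·t + 316 = 0  ⇒  m = (-56)² − 82·316 = -22776
m = -22776 < 0,  v_rel·d = -56 < 0  ⇒  outside

inside=no margin=-22776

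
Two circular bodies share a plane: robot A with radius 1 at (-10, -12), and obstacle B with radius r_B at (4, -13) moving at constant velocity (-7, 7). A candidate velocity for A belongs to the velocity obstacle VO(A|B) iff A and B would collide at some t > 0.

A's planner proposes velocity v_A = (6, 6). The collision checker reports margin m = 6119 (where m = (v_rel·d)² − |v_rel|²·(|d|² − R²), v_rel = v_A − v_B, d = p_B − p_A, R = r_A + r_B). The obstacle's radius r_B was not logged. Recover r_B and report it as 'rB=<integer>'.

m = 6119
d = (14, -1);  v_rel = (13, -1),  |v_rel|² = 170
v_rel×d = (13)·(-1) − (-1)·(14) = 1
since m = R²·170 − 1²:  R² = (1 + 6119) / 170 = 36
R = √36 = 6  ⇒  r_B = 6 − 1 = 5

rB=5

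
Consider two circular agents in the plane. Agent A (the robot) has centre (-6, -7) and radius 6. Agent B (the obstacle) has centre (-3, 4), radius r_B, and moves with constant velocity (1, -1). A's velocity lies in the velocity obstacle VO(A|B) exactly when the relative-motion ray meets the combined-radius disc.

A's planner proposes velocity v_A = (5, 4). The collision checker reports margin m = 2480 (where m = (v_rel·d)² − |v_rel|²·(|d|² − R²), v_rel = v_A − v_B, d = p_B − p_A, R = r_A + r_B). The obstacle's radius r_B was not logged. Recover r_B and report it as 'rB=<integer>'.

m = 2480
d = (3, 11);  v_rel = (4, 5),  |v_rel|² = 41
v_rel×d = (4)·(11) − (5)·(3) = 29
since m = R²·41 − 29²:  R² = (841 + 2480) / 41 = 81
R = √81 = 9  ⇒  r_B = 9 − 6 = 3

rB=3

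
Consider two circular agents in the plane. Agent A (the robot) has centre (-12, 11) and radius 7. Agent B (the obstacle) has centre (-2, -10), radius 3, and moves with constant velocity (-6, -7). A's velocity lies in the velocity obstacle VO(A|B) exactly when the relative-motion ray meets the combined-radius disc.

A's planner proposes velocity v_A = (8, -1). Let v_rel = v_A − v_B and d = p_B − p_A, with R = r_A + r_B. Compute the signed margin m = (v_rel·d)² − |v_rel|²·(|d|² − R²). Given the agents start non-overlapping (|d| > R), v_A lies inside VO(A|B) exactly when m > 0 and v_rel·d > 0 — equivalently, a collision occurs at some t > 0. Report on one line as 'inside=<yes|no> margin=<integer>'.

d = (10, -21),  |d|² = 541;  R = 7+3 = 10,  c = 541−10² = 441
v_rel = (14, 6),  |v_rel|² = 232;  v_rel·d = (14)·(10) + (6)·(-21) = 14
232·t² − 28·t + 441 = 0  ⇒  m = 14² − 232·441 = -102116
m = -102116 < 0,  v_rel·d = 14 > 0  ⇒  outside

inside=no margin=-102116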